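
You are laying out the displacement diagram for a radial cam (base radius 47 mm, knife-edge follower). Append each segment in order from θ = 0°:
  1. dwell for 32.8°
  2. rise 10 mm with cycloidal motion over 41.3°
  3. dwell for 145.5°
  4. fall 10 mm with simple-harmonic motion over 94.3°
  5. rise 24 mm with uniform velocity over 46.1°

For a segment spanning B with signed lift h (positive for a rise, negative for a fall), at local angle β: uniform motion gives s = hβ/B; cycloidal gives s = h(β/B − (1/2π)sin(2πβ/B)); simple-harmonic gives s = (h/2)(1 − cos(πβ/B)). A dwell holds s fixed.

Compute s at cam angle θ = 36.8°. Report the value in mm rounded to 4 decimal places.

seg 1 [0°–32.8°] dwell: s stays 0.0000
seg 2 [32.8°–74.1°] cycloidal, h=10: θ=36.8° here. β=4, B=41.3. 10·(0.0969 − sin(2π·0.0969)/(2π)) = 0.0587 → s = 0.0587

0.0587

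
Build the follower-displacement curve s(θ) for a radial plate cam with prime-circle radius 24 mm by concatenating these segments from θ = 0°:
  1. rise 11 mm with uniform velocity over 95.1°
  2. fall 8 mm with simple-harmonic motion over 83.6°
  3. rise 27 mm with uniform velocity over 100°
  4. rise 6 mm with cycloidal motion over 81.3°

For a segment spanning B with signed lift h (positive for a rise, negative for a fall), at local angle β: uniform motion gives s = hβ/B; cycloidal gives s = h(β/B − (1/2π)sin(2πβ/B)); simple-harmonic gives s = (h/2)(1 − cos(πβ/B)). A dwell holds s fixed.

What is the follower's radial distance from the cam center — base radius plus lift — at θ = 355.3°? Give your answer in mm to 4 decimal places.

seg 1 [0°–95.1°] uniform, h=11: full span → s += 11 → s = 11.0000
seg 2 [95.1°–178.7°] simple-harmonic, h=-8: full span → s += -8 → s = 3.0000
seg 3 [178.7°–278.7°] uniform, h=27: full span → s += 27 → s = 30.0000
seg 4 [278.7°–360°] cycloidal, h=6: θ=355.3° here. β=76.6, B=81.3. 6·(0.9422 − sin(2π·0.9422)/(2π)) = 5.9924 → s = 35.9924
radial distance = base radius + s = 24 + 35.9924 = 59.9924

59.9924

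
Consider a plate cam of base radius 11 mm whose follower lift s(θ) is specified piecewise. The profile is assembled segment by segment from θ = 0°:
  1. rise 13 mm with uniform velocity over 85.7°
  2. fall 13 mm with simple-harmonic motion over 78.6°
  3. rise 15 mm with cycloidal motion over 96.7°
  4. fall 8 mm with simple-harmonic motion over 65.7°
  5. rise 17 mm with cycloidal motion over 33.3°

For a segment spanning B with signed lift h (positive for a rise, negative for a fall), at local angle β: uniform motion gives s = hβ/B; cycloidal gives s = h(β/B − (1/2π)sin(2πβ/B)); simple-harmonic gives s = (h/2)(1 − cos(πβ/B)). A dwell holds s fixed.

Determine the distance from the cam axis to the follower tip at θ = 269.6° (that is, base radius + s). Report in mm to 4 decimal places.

seg 1 [0°–85.7°] uniform, h=13: full span → s += 13 → s = 13.0000
seg 2 [85.7°–164.3°] simple-harmonic, h=-13: full span → s += -13 → s = 0.0000
seg 3 [164.3°–261°] cycloidal, h=15: full span → s += 15 → s = 15.0000
seg 4 [261°–326.7°] simple-harmonic, h=-8: θ=269.6° here. β=8.6, B=65.7. -8/2·(1 − cos(π·0.1309)) = -0.3335 → s = 14.6665
radial distance = base radius + s = 11 + 14.6665 = 25.6665

25.6665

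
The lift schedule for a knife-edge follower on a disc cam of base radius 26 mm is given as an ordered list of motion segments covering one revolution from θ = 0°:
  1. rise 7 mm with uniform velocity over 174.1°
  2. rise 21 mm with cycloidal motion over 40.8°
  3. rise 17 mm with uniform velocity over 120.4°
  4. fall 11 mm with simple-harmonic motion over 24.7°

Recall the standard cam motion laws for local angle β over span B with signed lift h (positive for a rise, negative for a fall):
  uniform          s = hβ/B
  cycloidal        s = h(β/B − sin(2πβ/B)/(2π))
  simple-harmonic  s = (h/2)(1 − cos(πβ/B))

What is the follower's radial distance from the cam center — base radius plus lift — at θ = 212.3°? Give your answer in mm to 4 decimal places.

seg 1 [0°–174.1°] uniform, h=7: full span → s += 7 → s = 7.0000
seg 2 [174.1°–214.9°] cycloidal, h=21: θ=212.3° here. β=38.2, B=40.8. 21·(0.9363 − sin(2π·0.9363)/(2π)) = 20.9645 → s = 27.9645
radial distance = base radius + s = 26 + 27.9645 = 53.9645

53.9645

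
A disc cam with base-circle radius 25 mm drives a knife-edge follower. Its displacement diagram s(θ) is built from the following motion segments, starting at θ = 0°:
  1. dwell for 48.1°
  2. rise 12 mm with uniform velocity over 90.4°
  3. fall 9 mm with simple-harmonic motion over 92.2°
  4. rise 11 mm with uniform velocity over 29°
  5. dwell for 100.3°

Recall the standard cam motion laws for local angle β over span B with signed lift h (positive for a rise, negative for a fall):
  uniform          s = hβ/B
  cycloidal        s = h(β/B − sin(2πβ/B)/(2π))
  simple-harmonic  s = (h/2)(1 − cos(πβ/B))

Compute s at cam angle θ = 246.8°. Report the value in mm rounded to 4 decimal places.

seg 1 [0°–48.1°] dwell: s stays 0.0000
seg 2 [48.1°–138.5°] uniform, h=12: full span → s += 12 → s = 12.0000
seg 3 [138.5°–230.7°] simple-harmonic, h=-9: full span → s += -9 → s = 3.0000
seg 4 [230.7°–259.7°] uniform, h=11: θ=246.8° here. β=16.1, B=29. 11·16.1/29 = 6.1069 → s = 9.1069

9.1069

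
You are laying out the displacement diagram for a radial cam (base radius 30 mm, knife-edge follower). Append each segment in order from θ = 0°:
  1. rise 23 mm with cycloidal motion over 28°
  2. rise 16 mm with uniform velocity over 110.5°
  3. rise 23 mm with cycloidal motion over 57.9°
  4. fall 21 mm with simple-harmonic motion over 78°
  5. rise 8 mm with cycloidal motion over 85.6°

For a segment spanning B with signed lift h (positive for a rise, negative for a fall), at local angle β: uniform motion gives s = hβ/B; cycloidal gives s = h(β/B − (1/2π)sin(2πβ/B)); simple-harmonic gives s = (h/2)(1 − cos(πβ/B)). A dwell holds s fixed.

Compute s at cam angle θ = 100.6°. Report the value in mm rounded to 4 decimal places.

seg 1 [0°–28°] cycloidal, h=23: full span → s += 23 → s = 23.0000
seg 2 [28°–138.5°] uniform, h=16: θ=100.6° here. β=72.6, B=110.5. 16·72.6/110.5 = 10.5122 → s = 33.5122

33.5122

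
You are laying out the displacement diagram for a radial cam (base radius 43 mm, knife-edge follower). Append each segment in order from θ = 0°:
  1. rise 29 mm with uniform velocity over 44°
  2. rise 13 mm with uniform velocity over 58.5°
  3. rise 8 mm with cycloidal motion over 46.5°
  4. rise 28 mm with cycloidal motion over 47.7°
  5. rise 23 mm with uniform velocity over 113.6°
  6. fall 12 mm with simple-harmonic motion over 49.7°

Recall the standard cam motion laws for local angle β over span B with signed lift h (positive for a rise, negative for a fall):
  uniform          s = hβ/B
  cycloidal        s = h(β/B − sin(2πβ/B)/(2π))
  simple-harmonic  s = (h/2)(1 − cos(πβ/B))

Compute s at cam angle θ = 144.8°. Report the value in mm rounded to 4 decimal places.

seg 1 [0°–44°] uniform, h=29: full span → s += 29 → s = 29.0000
seg 2 [44°–102.5°] uniform, h=13: full span → s += 13 → s = 42.0000
seg 3 [102.5°–149°] cycloidal, h=8: θ=144.8° here. β=42.3, B=46.5. 8·(0.9097 − sin(2π·0.9097)/(2π)) = 7.9618 → s = 49.9618

49.9618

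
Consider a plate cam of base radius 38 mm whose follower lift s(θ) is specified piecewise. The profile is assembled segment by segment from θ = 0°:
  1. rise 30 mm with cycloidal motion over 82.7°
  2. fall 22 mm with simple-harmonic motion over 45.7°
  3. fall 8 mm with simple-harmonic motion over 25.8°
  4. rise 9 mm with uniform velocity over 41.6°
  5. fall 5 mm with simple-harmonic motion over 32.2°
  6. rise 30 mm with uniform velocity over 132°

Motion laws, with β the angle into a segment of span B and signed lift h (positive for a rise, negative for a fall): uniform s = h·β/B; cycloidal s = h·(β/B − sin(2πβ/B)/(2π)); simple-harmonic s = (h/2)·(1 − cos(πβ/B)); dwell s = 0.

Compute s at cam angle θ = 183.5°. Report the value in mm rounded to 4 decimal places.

seg 1 [0°–82.7°] cycloidal, h=30: full span → s += 30 → s = 30.0000
seg 2 [82.7°–128.4°] simple-harmonic, h=-22: full span → s += -22 → s = 8.0000
seg 3 [128.4°–154.2°] simple-harmonic, h=-8: full span → s += -8 → s = 0.0000
seg 4 [154.2°–195.8°] uniform, h=9: θ=183.5° here. β=29.3, B=41.6. 9·29.3/41.6 = 6.3389 → s = 6.3389

6.3389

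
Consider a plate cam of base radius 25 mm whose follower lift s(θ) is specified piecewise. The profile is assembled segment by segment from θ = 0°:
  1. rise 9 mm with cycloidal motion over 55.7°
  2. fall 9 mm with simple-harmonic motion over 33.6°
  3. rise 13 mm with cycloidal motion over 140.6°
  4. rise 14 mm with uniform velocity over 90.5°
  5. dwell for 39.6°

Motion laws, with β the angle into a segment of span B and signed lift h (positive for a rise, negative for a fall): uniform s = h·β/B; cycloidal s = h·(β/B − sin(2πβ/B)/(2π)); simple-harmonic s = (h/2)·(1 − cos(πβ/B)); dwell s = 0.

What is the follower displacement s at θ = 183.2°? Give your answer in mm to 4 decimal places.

seg 1 [0°–55.7°] cycloidal, h=9: full span → s += 9 → s = 9.0000
seg 2 [55.7°–89.3°] simple-harmonic, h=-9: full span → s += -9 → s = 0.0000
seg 3 [89.3°–229.9°] cycloidal, h=13: θ=183.2° here. β=93.9, B=140.6. 13·(0.6679 − sin(2π·0.6679)/(2π)) = 10.4816 → s = 10.4816

10.4816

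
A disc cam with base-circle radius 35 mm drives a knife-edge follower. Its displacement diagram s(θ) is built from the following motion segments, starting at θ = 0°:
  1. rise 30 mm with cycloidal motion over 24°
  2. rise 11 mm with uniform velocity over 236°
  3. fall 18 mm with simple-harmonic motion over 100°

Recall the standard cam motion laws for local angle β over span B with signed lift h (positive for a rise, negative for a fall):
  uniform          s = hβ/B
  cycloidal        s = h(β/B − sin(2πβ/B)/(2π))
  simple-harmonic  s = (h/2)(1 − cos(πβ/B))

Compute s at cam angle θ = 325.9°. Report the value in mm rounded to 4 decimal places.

seg 1 [0°–24°] cycloidal, h=30: full span → s += 30 → s = 30.0000
seg 2 [24°–260°] uniform, h=11: full span → s += 11 → s = 41.0000
seg 3 [260°–360°] simple-harmonic, h=-18: θ=325.9° here. β=65.9, B=100. -18/2·(1 − cos(π·0.6590)) = -13.3110 → s = 27.6890

27.6890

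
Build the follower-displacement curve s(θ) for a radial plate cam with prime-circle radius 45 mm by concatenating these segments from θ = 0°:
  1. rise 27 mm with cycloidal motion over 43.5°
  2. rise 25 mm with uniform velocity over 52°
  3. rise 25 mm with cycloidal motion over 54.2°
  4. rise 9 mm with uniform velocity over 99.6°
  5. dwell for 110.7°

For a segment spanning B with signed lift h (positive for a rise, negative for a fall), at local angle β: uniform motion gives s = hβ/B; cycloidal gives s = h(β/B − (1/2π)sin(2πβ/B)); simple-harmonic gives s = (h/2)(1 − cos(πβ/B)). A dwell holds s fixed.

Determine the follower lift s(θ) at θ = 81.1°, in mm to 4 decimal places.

seg 1 [0°–43.5°] cycloidal, h=27: full span → s += 27 → s = 27.0000
seg 2 [43.5°–95.5°] uniform, h=25: θ=81.1° here. β=37.6, B=52. 25·37.6/52 = 18.0769 → s = 45.0769

45.0769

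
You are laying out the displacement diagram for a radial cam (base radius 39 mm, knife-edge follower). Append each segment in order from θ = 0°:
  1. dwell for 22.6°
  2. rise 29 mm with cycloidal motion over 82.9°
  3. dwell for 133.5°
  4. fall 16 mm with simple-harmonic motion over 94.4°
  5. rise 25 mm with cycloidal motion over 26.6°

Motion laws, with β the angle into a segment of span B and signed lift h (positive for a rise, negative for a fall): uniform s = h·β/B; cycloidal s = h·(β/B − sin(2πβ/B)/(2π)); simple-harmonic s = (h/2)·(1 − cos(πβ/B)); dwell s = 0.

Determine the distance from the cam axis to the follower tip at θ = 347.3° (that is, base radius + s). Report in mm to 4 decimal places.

seg 1 [0°–22.6°] dwell: s stays 0.0000
seg 2 [22.6°–105.5°] cycloidal, h=29: full span → s += 29 → s = 29.0000
seg 3 [105.5°–239°] dwell: s stays 29.0000
seg 4 [239°–333.4°] simple-harmonic, h=-16: full span → s += -16 → s = 13.0000
seg 5 [333.4°–360°] cycloidal, h=25: θ=347.3° here. β=13.9, B=26.6. 25·(0.5226 − sin(2π·0.5226)/(2π)) = 13.6259 → s = 26.6259
radial distance = base radius + s = 39 + 26.6259 = 65.6259

65.6259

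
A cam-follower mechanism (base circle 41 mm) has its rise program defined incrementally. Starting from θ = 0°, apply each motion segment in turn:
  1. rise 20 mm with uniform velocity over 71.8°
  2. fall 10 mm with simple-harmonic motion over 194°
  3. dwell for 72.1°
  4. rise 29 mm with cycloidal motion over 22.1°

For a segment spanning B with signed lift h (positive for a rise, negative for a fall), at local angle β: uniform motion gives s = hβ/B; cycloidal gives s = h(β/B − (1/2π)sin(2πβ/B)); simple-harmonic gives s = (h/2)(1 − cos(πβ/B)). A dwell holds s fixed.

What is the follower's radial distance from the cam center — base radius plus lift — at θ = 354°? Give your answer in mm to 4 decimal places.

seg 1 [0°–71.8°] uniform, h=20: full span → s += 20 → s = 20.0000
seg 2 [71.8°–265.8°] simple-harmonic, h=-10: full span → s += -10 → s = 10.0000
seg 3 [265.8°–337.9°] dwell: s stays 10.0000
seg 4 [337.9°–360°] cycloidal, h=29: θ=354° here. β=16.1, B=22.1. 29·(0.7285 − sin(2π·0.7285)/(2π)) = 25.7002 → s = 35.7002
radial distance = base radius + s = 41 + 35.7002 = 76.7002

76.7002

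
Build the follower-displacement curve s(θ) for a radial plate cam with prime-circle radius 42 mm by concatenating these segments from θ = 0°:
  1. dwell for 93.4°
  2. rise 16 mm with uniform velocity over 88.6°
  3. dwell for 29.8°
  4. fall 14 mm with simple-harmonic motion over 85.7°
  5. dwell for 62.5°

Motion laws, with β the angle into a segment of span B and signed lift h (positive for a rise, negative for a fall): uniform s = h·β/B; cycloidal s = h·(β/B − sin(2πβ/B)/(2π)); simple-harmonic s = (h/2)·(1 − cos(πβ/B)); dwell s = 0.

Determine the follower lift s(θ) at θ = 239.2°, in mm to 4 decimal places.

seg 1 [0°–93.4°] dwell: s stays 0.0000
seg 2 [93.4°–182°] uniform, h=16: full span → s += 16 → s = 16.0000
seg 3 [182°–211.8°] dwell: s stays 16.0000
seg 4 [211.8°–297.5°] simple-harmonic, h=-14: θ=239.2° here. β=27.4, B=85.7. -14/2·(1 − cos(π·0.3197)) = -3.2440 → s = 12.7560

12.7560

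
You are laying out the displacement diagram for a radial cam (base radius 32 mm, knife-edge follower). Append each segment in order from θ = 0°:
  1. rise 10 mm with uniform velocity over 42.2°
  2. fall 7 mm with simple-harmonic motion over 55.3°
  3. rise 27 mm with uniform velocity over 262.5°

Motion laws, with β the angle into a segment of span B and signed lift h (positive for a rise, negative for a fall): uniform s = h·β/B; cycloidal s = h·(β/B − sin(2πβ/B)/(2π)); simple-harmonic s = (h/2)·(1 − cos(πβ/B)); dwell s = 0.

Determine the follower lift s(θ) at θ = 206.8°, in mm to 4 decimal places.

seg 1 [0°–42.2°] uniform, h=10: full span → s += 10 → s = 10.0000
seg 2 [42.2°–97.5°] simple-harmonic, h=-7: full span → s += -7 → s = 3.0000
seg 3 [97.5°–360°] uniform, h=27: θ=206.8° here. β=109.3, B=262.5. 27·109.3/262.5 = 11.2423 → s = 14.2423

14.2423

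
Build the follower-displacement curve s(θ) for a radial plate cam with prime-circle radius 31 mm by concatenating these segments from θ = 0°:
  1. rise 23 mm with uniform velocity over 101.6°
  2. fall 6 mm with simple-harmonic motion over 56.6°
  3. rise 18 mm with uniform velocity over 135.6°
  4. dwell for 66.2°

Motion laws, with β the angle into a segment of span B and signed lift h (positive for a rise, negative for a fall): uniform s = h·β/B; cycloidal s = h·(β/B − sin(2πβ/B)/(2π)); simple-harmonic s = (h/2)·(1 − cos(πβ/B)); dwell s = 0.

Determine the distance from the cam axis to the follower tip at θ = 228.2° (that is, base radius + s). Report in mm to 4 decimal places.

seg 1 [0°–101.6°] uniform, h=23: full span → s += 23 → s = 23.0000
seg 2 [101.6°–158.2°] simple-harmonic, h=-6: full span → s += -6 → s = 17.0000
seg 3 [158.2°–293.8°] uniform, h=18: θ=228.2° here. β=70, B=135.6. 18·70/135.6 = 9.2920 → s = 26.2920
radial distance = base radius + s = 31 + 26.2920 = 57.2920

57.2920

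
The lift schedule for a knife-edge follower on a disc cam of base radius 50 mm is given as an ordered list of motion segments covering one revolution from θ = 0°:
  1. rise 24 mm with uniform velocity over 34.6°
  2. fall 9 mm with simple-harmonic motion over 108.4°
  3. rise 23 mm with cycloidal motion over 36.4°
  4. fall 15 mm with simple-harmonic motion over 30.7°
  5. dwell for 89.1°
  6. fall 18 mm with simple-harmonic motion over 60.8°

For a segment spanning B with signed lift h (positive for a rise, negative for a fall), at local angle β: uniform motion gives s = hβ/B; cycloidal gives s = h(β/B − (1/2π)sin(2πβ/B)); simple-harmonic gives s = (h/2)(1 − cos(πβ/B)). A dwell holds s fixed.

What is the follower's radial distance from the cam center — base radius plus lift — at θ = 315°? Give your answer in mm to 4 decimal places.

seg 1 [0°–34.6°] uniform, h=24: full span → s += 24 → s = 24.0000
seg 2 [34.6°–143°] simple-harmonic, h=-9: full span → s += -9 → s = 15.0000
seg 3 [143°–179.4°] cycloidal, h=23: full span → s += 23 → s = 38.0000
seg 4 [179.4°–210.1°] simple-harmonic, h=-15: full span → s += -15 → s = 23.0000
seg 5 [210.1°–299.2°] dwell: s stays 23.0000
seg 6 [299.2°–360°] simple-harmonic, h=-18: θ=315° here. β=15.8, B=60.8. -18/2·(1 − cos(π·0.2599)) = -2.8364 → s = 20.1636
radial distance = base radius + s = 50 + 20.1636 = 70.1636

70.1636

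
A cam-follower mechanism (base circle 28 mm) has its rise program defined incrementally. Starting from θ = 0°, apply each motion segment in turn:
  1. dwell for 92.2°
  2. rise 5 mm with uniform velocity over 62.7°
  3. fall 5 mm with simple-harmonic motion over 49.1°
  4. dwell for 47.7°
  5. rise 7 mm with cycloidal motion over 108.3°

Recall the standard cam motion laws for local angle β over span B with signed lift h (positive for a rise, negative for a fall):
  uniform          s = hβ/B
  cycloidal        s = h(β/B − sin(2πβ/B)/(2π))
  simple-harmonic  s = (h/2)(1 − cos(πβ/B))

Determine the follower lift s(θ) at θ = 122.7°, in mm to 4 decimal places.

seg 1 [0°–92.2°] dwell: s stays 0.0000
seg 2 [92.2°–154.9°] uniform, h=5: θ=122.7° here. β=30.5, B=62.7. 5·30.5/62.7 = 2.4322 → s = 2.4322

2.4322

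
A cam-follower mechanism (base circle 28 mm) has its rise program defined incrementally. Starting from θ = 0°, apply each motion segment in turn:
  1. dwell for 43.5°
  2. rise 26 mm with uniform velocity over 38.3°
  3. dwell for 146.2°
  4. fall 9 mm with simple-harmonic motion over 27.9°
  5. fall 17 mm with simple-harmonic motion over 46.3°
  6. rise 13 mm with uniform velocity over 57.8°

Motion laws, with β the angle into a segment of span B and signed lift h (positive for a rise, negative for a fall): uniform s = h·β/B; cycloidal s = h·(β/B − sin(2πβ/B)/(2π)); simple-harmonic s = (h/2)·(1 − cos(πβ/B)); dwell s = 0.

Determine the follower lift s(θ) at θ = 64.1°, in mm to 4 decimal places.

seg 1 [0°–43.5°] dwell: s stays 0.0000
seg 2 [43.5°–81.8°] uniform, h=26: θ=64.1° here. β=20.6, B=38.3. 26·20.6/38.3 = 13.9843 → s = 13.9843

13.9843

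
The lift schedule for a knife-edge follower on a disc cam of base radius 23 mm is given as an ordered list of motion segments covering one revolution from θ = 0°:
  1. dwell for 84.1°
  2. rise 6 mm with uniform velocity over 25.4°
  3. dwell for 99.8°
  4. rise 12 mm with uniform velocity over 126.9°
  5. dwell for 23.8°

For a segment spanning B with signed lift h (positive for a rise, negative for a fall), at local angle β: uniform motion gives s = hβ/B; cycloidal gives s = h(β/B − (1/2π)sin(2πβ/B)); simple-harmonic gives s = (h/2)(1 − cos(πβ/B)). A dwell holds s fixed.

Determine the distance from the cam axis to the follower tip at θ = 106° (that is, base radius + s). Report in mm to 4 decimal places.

seg 1 [0°–84.1°] dwell: s stays 0.0000
seg 2 [84.1°–109.5°] uniform, h=6: θ=106° here. β=21.9, B=25.4. 6·21.9/25.4 = 5.1732 → s = 5.1732
radial distance = base radius + s = 23 + 5.1732 = 28.1732

28.1732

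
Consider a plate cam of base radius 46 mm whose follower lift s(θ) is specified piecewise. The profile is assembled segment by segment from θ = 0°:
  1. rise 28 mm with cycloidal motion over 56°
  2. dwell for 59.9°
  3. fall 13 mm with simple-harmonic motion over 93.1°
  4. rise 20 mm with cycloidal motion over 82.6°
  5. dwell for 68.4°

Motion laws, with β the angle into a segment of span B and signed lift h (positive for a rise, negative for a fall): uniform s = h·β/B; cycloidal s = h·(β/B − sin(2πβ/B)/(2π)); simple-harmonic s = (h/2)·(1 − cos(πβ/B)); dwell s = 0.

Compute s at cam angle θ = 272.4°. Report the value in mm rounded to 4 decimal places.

seg 1 [0°–56°] cycloidal, h=28: full span → s += 28 → s = 28.0000
seg 2 [56°–115.9°] dwell: s stays 28.0000
seg 3 [115.9°–209°] simple-harmonic, h=-13: full span → s += -13 → s = 15.0000
seg 4 [209°–291.6°] cycloidal, h=20: θ=272.4° here. β=63.4, B=82.6. 20·(0.7676 − sin(2π·0.7676)/(2π)) = 18.5148 → s = 33.5148

33.5148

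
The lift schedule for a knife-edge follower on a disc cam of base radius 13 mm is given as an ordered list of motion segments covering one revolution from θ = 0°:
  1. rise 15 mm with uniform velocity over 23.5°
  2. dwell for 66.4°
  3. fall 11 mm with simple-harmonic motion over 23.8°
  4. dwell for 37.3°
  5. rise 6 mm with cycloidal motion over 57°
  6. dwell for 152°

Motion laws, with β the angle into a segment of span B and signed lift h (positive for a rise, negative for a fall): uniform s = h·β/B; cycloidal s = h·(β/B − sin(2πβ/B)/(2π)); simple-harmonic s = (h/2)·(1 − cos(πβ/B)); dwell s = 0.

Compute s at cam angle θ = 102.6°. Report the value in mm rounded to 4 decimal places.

seg 1 [0°–23.5°] uniform, h=15: full span → s += 15 → s = 15.0000
seg 2 [23.5°–89.9°] dwell: s stays 15.0000
seg 3 [89.9°–113.7°] simple-harmonic, h=-11: θ=102.6° here. β=12.7, B=23.8. -11/2·(1 − cos(π·0.5336)) = -6.0797 → s = 8.9203

8.9203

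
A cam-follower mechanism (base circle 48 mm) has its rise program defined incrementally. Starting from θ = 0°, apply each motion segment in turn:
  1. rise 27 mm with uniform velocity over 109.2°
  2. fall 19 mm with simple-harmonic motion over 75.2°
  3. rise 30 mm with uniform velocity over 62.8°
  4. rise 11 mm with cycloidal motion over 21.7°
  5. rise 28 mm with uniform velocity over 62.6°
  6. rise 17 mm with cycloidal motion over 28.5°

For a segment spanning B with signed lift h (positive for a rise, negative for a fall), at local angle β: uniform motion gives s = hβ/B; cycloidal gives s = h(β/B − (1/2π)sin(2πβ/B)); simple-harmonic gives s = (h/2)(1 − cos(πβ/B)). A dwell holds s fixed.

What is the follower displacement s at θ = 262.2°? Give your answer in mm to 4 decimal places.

seg 1 [0°–109.2°] uniform, h=27: full span → s += 27 → s = 27.0000
seg 2 [109.2°–184.4°] simple-harmonic, h=-19: full span → s += -19 → s = 8.0000
seg 3 [184.4°–247.2°] uniform, h=30: full span → s += 30 → s = 38.0000
seg 4 [247.2°–268.9°] cycloidal, h=11: θ=262.2° here. β=15, B=21.7. 11·(0.6912 − sin(2π·0.6912)/(2π)) = 9.2364 → s = 47.2364

47.2364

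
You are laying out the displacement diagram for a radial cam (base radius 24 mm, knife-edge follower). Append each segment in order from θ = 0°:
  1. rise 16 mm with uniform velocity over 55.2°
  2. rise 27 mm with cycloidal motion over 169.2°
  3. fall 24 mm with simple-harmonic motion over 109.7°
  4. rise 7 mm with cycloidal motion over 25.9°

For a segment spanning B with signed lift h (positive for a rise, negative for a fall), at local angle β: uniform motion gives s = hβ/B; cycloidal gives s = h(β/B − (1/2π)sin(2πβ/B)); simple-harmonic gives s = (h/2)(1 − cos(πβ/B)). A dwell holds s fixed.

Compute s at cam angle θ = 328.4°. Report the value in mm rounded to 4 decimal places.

seg 1 [0°–55.2°] uniform, h=16: full span → s += 16 → s = 16.0000
seg 2 [55.2°–224.4°] cycloidal, h=27: full span → s += 27 → s = 43.0000
seg 3 [224.4°–334.1°] simple-harmonic, h=-24: θ=328.4° here. β=104, B=109.7. -24/2·(1 − cos(π·0.9480)) = -23.8405 → s = 19.1595

19.1595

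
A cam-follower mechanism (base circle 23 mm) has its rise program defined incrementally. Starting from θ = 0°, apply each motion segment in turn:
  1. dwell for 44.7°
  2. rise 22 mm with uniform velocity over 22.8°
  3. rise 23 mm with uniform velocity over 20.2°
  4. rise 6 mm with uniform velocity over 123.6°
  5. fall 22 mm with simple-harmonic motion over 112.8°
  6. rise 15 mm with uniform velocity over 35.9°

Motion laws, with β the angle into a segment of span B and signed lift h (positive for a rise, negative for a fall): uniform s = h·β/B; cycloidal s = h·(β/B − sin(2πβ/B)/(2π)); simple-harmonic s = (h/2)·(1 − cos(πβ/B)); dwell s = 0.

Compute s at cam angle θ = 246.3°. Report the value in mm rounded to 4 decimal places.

seg 1 [0°–44.7°] dwell: s stays 0.0000
seg 2 [44.7°–67.5°] uniform, h=22: full span → s += 22 → s = 22.0000
seg 3 [67.5°–87.7°] uniform, h=23: full span → s += 23 → s = 45.0000
seg 4 [87.7°–211.3°] uniform, h=6: full span → s += 6 → s = 51.0000
seg 5 [211.3°–324.1°] simple-harmonic, h=-22: θ=246.3° here. β=35, B=112.8. -22/2·(1 − cos(π·0.3103)) = -4.8252 → s = 46.1748

46.1748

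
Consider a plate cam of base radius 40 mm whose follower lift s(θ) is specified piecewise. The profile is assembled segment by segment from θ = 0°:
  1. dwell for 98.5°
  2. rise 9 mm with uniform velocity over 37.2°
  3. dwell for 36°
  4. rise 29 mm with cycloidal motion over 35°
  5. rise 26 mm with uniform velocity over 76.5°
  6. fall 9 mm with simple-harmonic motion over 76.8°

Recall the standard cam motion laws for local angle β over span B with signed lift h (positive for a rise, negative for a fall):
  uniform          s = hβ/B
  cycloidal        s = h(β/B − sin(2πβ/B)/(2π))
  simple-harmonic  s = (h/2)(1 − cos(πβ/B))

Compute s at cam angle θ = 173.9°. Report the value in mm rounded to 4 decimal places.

seg 1 [0°–98.5°] dwell: s stays 0.0000
seg 2 [98.5°–135.7°] uniform, h=9: full span → s += 9 → s = 9.0000
seg 3 [135.7°–171.7°] dwell: s stays 9.0000
seg 4 [171.7°–206.7°] cycloidal, h=29: θ=173.9° here. β=2.2, B=35. 29·(0.0629 − sin(2π·0.0629)/(2π)) = 0.0470 → s = 9.0470

9.0470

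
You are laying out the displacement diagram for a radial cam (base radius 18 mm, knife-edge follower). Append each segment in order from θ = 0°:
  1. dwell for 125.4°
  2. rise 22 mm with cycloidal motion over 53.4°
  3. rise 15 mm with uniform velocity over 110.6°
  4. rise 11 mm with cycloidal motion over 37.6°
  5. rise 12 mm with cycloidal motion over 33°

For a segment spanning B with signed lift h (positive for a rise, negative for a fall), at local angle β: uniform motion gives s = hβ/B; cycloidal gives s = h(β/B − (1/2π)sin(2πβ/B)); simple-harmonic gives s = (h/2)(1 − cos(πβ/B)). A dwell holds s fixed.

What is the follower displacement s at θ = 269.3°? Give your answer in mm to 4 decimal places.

seg 1 [0°–125.4°] dwell: s stays 0.0000
seg 2 [125.4°–178.8°] cycloidal, h=22: full span → s += 22 → s = 22.0000
seg 3 [178.8°–289.4°] uniform, h=15: θ=269.3° here. β=90.5, B=110.6. 15·90.5/110.6 = 12.2740 → s = 34.2740

34.2740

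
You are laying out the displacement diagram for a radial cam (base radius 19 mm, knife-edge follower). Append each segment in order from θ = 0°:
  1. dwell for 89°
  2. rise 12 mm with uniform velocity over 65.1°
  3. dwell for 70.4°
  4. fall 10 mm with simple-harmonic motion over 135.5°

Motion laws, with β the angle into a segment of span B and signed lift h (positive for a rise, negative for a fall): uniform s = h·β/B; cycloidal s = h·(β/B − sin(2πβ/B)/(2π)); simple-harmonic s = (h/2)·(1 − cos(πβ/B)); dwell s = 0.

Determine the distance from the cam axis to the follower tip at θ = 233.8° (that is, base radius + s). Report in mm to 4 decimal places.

seg 1 [0°–89°] dwell: s stays 0.0000
seg 2 [89°–154.1°] uniform, h=12: full span → s += 12 → s = 12.0000
seg 3 [154.1°–224.5°] dwell: s stays 12.0000
seg 4 [224.5°–360°] simple-harmonic, h=-10: θ=233.8° here. β=9.3, B=135.5. -10/2·(1 − cos(π·0.0686)) = -0.1158 → s = 11.8842
radial distance = base radius + s = 19 + 11.8842 = 30.8842

30.8842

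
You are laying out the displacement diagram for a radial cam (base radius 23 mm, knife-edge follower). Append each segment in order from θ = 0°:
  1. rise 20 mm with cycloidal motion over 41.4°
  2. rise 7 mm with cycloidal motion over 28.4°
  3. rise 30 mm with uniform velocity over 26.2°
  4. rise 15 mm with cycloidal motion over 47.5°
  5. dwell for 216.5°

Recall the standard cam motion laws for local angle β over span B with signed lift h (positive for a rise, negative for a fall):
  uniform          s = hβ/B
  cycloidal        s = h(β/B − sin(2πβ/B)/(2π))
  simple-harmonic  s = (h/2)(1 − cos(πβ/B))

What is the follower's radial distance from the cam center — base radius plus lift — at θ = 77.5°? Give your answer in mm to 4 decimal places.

seg 1 [0°–41.4°] cycloidal, h=20: full span → s += 20 → s = 20.0000
seg 2 [41.4°–69.8°] cycloidal, h=7: full span → s += 7 → s = 27.0000
seg 3 [69.8°–96°] uniform, h=30: θ=77.5° here. β=7.7, B=26.2. 30·7.7/26.2 = 8.8168 → s = 35.8168
radial distance = base radius + s = 23 + 35.8168 = 58.8168

58.8168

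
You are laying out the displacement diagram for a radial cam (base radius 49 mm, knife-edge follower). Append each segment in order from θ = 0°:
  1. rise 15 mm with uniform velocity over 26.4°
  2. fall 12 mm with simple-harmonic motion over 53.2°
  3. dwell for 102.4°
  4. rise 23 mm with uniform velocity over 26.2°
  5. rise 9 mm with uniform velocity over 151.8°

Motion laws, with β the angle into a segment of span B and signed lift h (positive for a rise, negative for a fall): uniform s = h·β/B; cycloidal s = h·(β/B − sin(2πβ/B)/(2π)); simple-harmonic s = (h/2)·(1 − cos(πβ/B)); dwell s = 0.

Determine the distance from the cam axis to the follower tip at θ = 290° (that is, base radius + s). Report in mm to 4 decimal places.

seg 1 [0°–26.4°] uniform, h=15: full span → s += 15 → s = 15.0000
seg 2 [26.4°–79.6°] simple-harmonic, h=-12: full span → s += -12 → s = 3.0000
seg 3 [79.6°–182°] dwell: s stays 3.0000
seg 4 [182°–208.2°] uniform, h=23: full span → s += 23 → s = 26.0000
seg 5 [208.2°–360°] uniform, h=9: θ=290° here. β=81.8, B=151.8. 9·81.8/151.8 = 4.8498 → s = 30.8498
radial distance = base radius + s = 49 + 30.8498 = 79.8498

79.8498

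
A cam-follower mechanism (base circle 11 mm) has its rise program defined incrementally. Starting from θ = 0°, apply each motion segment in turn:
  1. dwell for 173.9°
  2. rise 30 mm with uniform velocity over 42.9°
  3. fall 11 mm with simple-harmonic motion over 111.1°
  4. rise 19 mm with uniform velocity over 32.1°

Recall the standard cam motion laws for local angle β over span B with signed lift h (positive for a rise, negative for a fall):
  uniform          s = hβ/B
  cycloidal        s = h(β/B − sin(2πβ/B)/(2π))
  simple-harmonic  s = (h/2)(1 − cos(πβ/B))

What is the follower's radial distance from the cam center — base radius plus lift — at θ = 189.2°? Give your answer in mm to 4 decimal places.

seg 1 [0°–173.9°] dwell: s stays 0.0000
seg 2 [173.9°–216.8°] uniform, h=30: θ=189.2° here. β=15.3, B=42.9. 30·15.3/42.9 = 10.6993 → s = 10.6993
radial distance = base radius + s = 11 + 10.6993 = 21.6993

21.6993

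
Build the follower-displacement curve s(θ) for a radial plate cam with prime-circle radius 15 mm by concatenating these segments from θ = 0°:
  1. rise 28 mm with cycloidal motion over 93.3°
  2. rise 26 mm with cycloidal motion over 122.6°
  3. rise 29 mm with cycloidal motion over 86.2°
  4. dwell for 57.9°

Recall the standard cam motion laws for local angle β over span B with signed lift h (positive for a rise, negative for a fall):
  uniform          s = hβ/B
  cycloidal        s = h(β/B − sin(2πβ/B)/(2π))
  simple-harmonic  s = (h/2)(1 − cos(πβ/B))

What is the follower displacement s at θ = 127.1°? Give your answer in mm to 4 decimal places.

seg 1 [0°–93.3°] cycloidal, h=28: full span → s += 28 → s = 28.0000
seg 2 [93.3°–215.9°] cycloidal, h=26: θ=127.1° here. β=33.8, B=122.6. 26·(0.2757 − sin(2π·0.2757)/(2π)) = 3.0838 → s = 31.0838

31.0838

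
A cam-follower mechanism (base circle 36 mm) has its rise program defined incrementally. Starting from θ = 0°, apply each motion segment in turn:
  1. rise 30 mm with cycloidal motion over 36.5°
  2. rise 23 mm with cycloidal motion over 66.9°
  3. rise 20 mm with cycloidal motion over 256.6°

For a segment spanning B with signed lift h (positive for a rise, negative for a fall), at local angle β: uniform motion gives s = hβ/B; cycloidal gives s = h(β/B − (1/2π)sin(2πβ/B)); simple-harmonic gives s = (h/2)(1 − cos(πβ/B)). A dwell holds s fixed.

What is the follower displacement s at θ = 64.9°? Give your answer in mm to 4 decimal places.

seg 1 [0°–36.5°] cycloidal, h=30: full span → s += 30 → s = 30.0000
seg 2 [36.5°–103.4°] cycloidal, h=23: θ=64.9° here. β=28.4, B=66.9. 23·(0.4245 − sin(2π·0.4245)/(2π)) = 8.0920 → s = 38.0920

38.0920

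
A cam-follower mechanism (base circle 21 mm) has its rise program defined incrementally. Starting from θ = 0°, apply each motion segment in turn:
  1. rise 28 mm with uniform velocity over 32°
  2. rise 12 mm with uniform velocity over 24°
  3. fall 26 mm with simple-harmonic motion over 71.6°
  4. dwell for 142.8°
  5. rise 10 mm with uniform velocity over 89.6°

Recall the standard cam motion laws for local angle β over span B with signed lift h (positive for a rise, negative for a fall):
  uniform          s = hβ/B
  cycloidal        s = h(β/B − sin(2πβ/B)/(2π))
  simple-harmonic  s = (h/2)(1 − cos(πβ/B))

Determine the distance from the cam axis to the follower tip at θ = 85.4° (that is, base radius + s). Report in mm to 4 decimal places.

seg 1 [0°–32°] uniform, h=28: full span → s += 28 → s = 28.0000
seg 2 [32°–56°] uniform, h=12: full span → s += 12 → s = 40.0000
seg 3 [56°–127.6°] simple-harmonic, h=-26: θ=85.4° here. β=29.4, B=71.6. -26/2·(1 − cos(π·0.4106)) = -9.3972 → s = 30.6028
radial distance = base radius + s = 21 + 30.6028 = 51.6028

51.6028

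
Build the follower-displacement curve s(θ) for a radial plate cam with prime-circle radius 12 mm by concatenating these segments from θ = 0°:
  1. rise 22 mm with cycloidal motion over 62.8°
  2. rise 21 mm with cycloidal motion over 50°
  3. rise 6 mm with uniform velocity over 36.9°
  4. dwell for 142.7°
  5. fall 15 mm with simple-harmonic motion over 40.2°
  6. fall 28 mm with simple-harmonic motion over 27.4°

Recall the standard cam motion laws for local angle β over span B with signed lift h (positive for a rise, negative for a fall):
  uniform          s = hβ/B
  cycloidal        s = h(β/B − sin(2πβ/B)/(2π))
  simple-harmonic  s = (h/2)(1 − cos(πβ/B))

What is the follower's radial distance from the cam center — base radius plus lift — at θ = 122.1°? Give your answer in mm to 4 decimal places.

seg 1 [0°–62.8°] cycloidal, h=22: full span → s += 22 → s = 22.0000
seg 2 [62.8°–112.8°] cycloidal, h=21: full span → s += 21 → s = 43.0000
seg 3 [112.8°–149.7°] uniform, h=6: θ=122.1° here. β=9.3, B=36.9. 6·9.3/36.9 = 1.5122 → s = 44.5122
radial distance = base radius + s = 12 + 44.5122 = 56.5122

56.5122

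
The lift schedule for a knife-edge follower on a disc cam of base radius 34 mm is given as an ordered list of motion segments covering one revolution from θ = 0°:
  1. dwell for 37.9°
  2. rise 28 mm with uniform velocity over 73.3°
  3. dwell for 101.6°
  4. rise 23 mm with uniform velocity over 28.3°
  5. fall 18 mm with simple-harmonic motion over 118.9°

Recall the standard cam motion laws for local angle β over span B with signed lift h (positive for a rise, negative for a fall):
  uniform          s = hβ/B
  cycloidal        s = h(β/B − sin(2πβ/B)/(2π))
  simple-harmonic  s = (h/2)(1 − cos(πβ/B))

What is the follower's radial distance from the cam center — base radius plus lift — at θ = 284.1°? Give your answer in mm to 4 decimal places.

seg 1 [0°–37.9°] dwell: s stays 0.0000
seg 2 [37.9°–111.2°] uniform, h=28: full span → s += 28 → s = 28.0000
seg 3 [111.2°–212.8°] dwell: s stays 28.0000
seg 4 [212.8°–241.1°] uniform, h=23: full span → s += 23 → s = 51.0000
seg 5 [241.1°–360°] simple-harmonic, h=-18: θ=284.1° here. β=43, B=118.9. -18/2·(1 − cos(π·0.3616)) = -5.2102 → s = 45.7898
radial distance = base radius + s = 34 + 45.7898 = 79.7898

79.7898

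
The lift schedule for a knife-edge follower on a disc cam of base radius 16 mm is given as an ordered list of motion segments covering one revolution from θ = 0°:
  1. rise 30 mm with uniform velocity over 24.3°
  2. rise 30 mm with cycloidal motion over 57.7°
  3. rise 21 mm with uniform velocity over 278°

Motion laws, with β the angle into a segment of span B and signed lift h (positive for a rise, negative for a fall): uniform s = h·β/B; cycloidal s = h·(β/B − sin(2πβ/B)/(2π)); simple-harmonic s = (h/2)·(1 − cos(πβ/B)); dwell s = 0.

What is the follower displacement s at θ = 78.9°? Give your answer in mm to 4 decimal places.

seg 1 [0°–24.3°] uniform, h=30: full span → s += 30 → s = 30.0000
seg 2 [24.3°–82°] cycloidal, h=30: θ=78.9° here. β=54.6, B=57.7. 30·(0.9463 − sin(2π·0.9463)/(2π)) = 29.9696 → s = 59.9696

59.9696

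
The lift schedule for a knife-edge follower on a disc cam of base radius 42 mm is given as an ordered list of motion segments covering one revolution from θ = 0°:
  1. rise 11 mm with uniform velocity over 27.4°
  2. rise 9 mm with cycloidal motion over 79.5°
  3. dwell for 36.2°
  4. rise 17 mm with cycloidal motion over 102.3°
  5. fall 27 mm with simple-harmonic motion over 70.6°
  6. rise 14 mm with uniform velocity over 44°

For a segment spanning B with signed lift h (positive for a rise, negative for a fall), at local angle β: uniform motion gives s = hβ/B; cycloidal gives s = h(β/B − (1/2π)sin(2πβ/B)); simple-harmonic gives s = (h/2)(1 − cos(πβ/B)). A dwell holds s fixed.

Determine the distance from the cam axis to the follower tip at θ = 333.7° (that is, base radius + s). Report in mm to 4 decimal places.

seg 1 [0°–27.4°] uniform, h=11: full span → s += 11 → s = 11.0000
seg 2 [27.4°–106.9°] cycloidal, h=9: full span → s += 9 → s = 20.0000
seg 3 [106.9°–143.1°] dwell: s stays 20.0000
seg 4 [143.1°–245.4°] cycloidal, h=17: full span → s += 17 → s = 37.0000
seg 5 [245.4°–316°] simple-harmonic, h=-27: full span → s += -27 → s = 10.0000
seg 6 [316°–360°] uniform, h=14: θ=333.7° here. β=17.7, B=44. 14·17.7/44 = 5.6318 → s = 15.6318
radial distance = base radius + s = 42 + 15.6318 = 57.6318

57.6318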